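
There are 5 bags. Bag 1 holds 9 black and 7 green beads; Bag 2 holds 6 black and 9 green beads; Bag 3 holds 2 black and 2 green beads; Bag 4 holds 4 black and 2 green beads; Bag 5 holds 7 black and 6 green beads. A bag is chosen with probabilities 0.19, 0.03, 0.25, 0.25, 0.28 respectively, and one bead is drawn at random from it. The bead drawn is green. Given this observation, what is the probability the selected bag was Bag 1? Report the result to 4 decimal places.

Posterior probability ≈ 0.1895

Tabulate prior·likelihood by source: [1] prior 0.19, lik 0.4375, product 0.08313; [2] prior 0.03, lik 0.6, product 0.01800; [3] prior 0.25, lik 0.5, product 0.1250; [4] prior 0.25, lik 0.3333, product 0.08333; [5] prior 0.28, lik 0.4615, product 0.1292.
Normalizing constant = 0.43869; the posterior for Bag 1 is its product over the sum, 0.08313/0.43869 = 0.1895.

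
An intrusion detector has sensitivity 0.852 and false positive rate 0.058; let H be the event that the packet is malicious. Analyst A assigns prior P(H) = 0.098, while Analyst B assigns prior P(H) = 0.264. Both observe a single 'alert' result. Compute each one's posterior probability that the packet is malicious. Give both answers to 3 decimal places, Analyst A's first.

Analyst A: 0.615; Analyst B: 0.840

P('+'|H) = 0.852, P('+'|¬H) = 0.058.
Analyst A: numerator 0.852·0.098 = 0.083496; evidence = 0.083496+0.058·0.902 = 0.13581; posterior = 0.615.
Analyst B: numerator 0.852·0.264 = 0.22493; evidence = 0.22493+0.058·0.736 = 0.26762; posterior = 0.840.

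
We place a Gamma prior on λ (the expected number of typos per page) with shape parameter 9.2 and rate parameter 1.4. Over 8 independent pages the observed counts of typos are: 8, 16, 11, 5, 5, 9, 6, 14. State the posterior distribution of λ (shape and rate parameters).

Posterior: Gamma(shape=83.2, rate=9.4)

Total count ∑xᵢ = 74 over n = 8 pages.
Gamma is conjugate to the Poisson likelihood: posterior is Gamma(shape = 9.2+74 = 83.2, rate = 1.4+8 = 9.4).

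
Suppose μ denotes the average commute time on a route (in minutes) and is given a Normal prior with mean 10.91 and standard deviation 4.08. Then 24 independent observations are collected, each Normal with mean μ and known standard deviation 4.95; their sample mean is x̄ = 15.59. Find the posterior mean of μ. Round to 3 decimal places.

Prior precision 1/τ₀² = 1/4.08² = 0.0600730; data precision n/σ² = 24/4.95² = 0.979492.
Posterior precision = 0.0600730 + 0.979492 = 1.03956.
Posterior mean = (0.0600730·10.91 + 0.979492·15.59) / 1.03956 = 15.320.

Posterior mean ≈ 15.320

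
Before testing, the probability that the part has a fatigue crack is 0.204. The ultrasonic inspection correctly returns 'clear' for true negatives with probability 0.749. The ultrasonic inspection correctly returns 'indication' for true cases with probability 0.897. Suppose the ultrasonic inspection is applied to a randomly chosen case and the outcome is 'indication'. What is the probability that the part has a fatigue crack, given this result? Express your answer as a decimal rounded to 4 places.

Let H be the event that the part has a fatigue crack. P(H) = 0.204, so P(¬H) = 0.796. With E the 'indication' result, P(E|H) = 0.897 and P(E|¬H) = 0.251.
P(E) = 0.897·0.204 + 0.251·0.796 = 0.18299 + 0.19980 = 0.38278.
By Bayes' theorem, P(H|E) = 0.18299 / 0.38278 = 0.4780.

P(H | E) ≈ 0.4780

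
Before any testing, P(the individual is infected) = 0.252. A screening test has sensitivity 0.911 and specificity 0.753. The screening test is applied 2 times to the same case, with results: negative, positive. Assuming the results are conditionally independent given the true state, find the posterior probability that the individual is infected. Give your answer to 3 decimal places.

With H the event that the individual is infected, the joint likelihood of the observed sequence is P(data|H) = 0.089·0.911 = 0.081079 and P(data|¬H) = 0.753·0.247 = 0.18599.
Bayes: P(H|data) = 0.252·0.081079 / (0.252·0.081079 + 0.748·0.18599) = 0.020432/0.15955 = 0.1281.

Posterior P(H) ≈ 0.128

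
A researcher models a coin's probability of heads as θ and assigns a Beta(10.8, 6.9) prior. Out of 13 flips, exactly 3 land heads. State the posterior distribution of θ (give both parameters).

The binomial likelihood is conjugate to the Beta prior: with 3 successes and 10 failures, the posterior is Beta(10.8+3, 6.9+10) = Beta(13.8, 16.9).

Posterior: Beta(13.8, 16.9)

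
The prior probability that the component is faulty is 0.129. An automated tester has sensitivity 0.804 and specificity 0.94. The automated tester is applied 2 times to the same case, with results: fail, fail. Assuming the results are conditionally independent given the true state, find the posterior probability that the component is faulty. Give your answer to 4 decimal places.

Posterior P(H) ≈ 0.9638

With H the event that the component is faulty, the joint likelihood of the observed sequence is P(data|H) = 0.804·0.804 = 0.64642 and P(data|¬H) = 0.06·0.06 = 0.0036000.
Bayes: P(H|data) = 0.129·0.64642 / (0.129·0.64642 + 0.871·0.0036000) = 0.083388/0.086523 = 0.9638.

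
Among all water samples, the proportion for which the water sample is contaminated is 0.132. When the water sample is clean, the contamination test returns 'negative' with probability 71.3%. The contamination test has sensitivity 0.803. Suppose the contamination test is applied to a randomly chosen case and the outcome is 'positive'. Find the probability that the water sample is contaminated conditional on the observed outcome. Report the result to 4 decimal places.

P(H | E) ≈ 0.2985

Let H be the event that the water sample is contaminated. P(H) = 0.132, so P(¬H) = 0.868. With E the 'positive' result, P(E|H) = 0.803 and P(E|¬H) = 0.287.
P(E) = 0.803·0.132 + 0.287·0.868 = 0.10600 + 0.24912 = 0.35511.
By Bayes' theorem, P(H|E) = 0.10600 / 0.35511 = 0.2985.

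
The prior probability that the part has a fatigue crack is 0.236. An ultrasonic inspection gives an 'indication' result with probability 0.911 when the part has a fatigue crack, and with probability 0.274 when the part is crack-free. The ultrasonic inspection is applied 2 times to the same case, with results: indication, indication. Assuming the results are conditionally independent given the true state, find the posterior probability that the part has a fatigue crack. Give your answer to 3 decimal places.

Let H be the event that the part has a fatigue crack; start with P(H) = 0.236. P('indication'|H) = 0.911, P('indication'|¬H) = 0.274.
Update on result 1 ('indication'): P(H) ← 0.911·0.2360 / (0.911·0.2360 + 0.274·0.7640) = 0.21500/0.42433 = 0.5067.
Update on result 2 ('indication'): P(H) ← 0.911·0.5067 / (0.911·0.5067 + 0.274·0.4933) = 0.46158/0.59675 = 0.7735.

Posterior P(H) ≈ 0.773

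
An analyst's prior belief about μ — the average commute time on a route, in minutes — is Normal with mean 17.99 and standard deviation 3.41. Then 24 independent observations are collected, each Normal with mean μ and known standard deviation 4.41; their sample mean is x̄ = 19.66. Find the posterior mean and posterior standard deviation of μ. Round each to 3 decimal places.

Prior precision 1/τ₀² = 1/3.41² = 0.0859986; data precision n/σ² = 24/4.41² = 1.23405.
Posterior precision = 0.0859986 + 1.23405 = 1.32005, giving posterior SD = 1/√1.32005 = 0.870.
Posterior mean = (0.0859986·17.99 + 1.23405·19.66) / 1.32005 = 19.551.

Posterior mean ≈ 19.551; posterior SD ≈ 0.870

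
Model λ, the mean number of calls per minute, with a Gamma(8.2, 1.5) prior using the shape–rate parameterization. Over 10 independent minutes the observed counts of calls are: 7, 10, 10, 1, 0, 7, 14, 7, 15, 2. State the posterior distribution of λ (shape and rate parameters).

The Poisson likelihood adds the total count to the shape and the number of exposure periods to the rate. Here ∑xᵢ = 73 and n = 10, so shape 8.2→81.2 and rate 1.5→11.5.

Posterior: Gamma(shape=81.2, rate=11.5)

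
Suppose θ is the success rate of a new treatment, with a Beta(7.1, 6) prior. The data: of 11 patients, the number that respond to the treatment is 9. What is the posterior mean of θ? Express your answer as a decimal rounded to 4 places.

The binomial likelihood is conjugate to the Beta prior: with 9 successes and 2 failures, the posterior is Beta(7.1+9, 6+2) = Beta(16.1, 8).
Posterior mean = α/(α+β) = 16.1/24.1 = 0.6680.

Posterior mean ≈ 0.6680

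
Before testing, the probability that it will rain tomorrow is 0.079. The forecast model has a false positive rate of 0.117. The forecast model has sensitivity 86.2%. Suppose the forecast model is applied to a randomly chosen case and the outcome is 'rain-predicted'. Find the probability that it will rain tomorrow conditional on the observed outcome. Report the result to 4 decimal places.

Let H be the event that it will rain tomorrow. P(H) = 0.079, so P(¬H) = 0.921. With E the 'rain-predicted' result, P(E|H) = 0.862 and P(E|¬H) = 0.117.
P(E) = 0.862·0.079 + 0.117·0.921 = 0.068098 + 0.10776 = 0.17586.
By Bayes' theorem, P(H|E) = 0.068098 / 0.17586 = 0.3872.

P(H | E) ≈ 0.3872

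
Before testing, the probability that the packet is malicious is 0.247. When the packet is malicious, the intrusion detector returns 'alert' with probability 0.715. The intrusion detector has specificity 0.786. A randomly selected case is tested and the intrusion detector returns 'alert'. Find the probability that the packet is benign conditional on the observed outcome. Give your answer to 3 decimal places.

Let H be the event that the packet is malicious. P(H) = 0.247, so P(¬H) = 0.753. With E the 'alert' result, P(E|H) = 0.715 and P(E|¬H) = 0.214.
P(E) = 0.715·0.247 + 0.214·0.753 = 0.17660 + 0.16114 = 0.33775.
By Bayes' theorem, P(H|E) = 0.17660 / 0.33775 = 0.523. Hence P(¬H|E) = 1 − 0.523 = 0.477.

P(¬H | E) ≈ 0.477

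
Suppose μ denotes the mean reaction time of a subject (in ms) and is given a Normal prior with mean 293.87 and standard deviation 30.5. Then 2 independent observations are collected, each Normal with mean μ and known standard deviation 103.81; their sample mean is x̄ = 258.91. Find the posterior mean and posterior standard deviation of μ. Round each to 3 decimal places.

Prior precision 1/τ₀² = 1/30.5² = 0.00107498; data precision n/σ² = 2/103.81² = 0.00018559.
Posterior precision = 0.00107498 + 0.00018559 = 0.00126057, giving posterior SD = 1/√0.00126057 = 28.165.
Posterior mean = (0.00107498·293.87 + 0.00018559·258.91) / 0.00126057 = 288.723.

Posterior mean ≈ 288.723; posterior SD ≈ 28.165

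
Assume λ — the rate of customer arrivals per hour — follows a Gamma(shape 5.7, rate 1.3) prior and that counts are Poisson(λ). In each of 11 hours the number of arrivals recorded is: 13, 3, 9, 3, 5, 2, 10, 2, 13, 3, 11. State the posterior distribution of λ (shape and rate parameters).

Posterior: Gamma(shape=79.7, rate=12.3)

Total count ∑xᵢ = 74 over n = 11 hours.
Gamma is conjugate to the Poisson likelihood: posterior is Gamma(shape = 5.7+74 = 79.7, rate = 1.3+11 = 12.3).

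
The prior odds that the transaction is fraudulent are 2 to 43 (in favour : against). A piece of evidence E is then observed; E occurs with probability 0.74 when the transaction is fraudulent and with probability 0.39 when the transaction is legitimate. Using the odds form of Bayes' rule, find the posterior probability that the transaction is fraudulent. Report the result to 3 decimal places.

Prior odds = 2/43 = 0.046512.
Likelihood ratio for E = 0.74/0.39 = 1.8974.
Posterior odds = prior odds × LR = 0.088253.
Posterior probability = odds/(1+odds) = 0.088253/1.0883 = 0.081.

Posterior probability ≈ 0.081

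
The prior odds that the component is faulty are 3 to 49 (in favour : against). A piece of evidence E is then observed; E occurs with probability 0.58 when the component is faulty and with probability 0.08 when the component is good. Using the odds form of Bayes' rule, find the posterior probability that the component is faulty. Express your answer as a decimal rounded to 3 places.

Prior odds = 3/49 = 0.061224.
Likelihood ratio for E = 0.58/0.08 = 7.2500.
Posterior odds = prior odds × LR = 0.44388.
Posterior probability = odds/(1+odds) = 0.44388/1.4439 = 0.307.

Posterior probability ≈ 0.307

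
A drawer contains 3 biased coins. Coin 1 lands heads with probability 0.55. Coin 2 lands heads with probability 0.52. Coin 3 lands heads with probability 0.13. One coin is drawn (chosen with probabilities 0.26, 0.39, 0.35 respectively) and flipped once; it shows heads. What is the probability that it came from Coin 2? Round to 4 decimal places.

Tabulate prior·likelihood by source: [1] prior 0.26, lik 0.55, product 0.1430; [2] prior 0.39, lik 0.52, product 0.2028; [3] prior 0.35, lik 0.13, product 0.04550.
Normalizing constant = 0.39130; the posterior for Coin 2 is its product over the sum, 0.2028/0.39130 = 0.5183.

Posterior probability ≈ 0.5183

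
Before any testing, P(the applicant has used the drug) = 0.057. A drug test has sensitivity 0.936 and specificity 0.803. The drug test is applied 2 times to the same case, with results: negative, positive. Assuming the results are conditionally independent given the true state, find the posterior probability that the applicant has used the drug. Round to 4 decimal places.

Let H be the event that the applicant has used the drug; start with P(H) = 0.057. P('positive'|H) = 0.936, P('positive'|¬H) = 0.197.
Update on result 1 ('negative'): P(H) ← 0.064·0.0570 / (0.064·0.0570 + 0.803·0.9430) = 0.0036480/0.76088 = 0.0048.
Update on result 2 ('positive'): P(H) ← 0.936·0.0048 / (0.936·0.0048 + 0.197·0.9952) = 0.0044876/0.20054 = 0.0224.

Posterior P(H) ≈ 0.0224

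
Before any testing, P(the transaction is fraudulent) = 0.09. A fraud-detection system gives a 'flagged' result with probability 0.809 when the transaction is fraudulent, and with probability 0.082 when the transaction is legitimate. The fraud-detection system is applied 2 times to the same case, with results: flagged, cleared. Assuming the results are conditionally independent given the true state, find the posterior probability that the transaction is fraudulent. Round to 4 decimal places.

Let H be the event that the transaction is fraudulent; start with P(H) = 0.09. P('flagged'|H) = 0.809, P('flagged'|¬H) = 0.082.
Update on result 1 ('flagged'): P(H) ← 0.809·0.0900 / (0.809·0.0900 + 0.082·0.9100) = 0.072810/0.14743 = 0.4939.
Update on result 2 ('cleared'): P(H) ← 0.191·0.4939 / (0.191·0.4939 + 0.918·0.5061) = 0.094328/0.55896 = 0.1688.

Posterior P(H) ≈ 0.1688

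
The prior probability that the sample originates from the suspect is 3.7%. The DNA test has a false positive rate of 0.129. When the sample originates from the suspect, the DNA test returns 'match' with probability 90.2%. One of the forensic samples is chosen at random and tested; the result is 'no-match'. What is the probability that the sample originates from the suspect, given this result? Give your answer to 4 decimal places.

Let H be the event that the sample originates from the suspect. P(H) = 0.037, so P(¬H) = 0.963. With E the 'no-match' result, P(E|H) = 0.098 and P(E|¬H) = 0.871.
P(E) = 0.098·0.037 + 0.871·0.963 = 0.0036260 + 0.83877 = 0.84240.
By Bayes' theorem, P(H|E) = 0.0036260 / 0.84240 = 0.0043.

P(H | E) ≈ 0.0043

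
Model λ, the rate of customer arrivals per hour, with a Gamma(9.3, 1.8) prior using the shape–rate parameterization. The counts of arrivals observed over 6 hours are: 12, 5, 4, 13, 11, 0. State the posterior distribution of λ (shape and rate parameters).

The Poisson likelihood adds the total count to the shape and the number of exposure periods to the rate. Here ∑xᵢ = 45 and n = 6, so shape 9.3→54.3 and rate 1.8→7.8.

Posterior: Gamma(shape=54.3, rate=7.8)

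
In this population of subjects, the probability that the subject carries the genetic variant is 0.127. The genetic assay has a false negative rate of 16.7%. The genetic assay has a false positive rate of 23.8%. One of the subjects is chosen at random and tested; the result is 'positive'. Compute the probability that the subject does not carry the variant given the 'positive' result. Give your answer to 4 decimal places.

P(¬H | E) ≈ 0.6626

Let H be the event that the subject carries the genetic variant. P(H) = 0.127, so P(¬H) = 0.873. With E the 'positive' result, P(E|H) = 0.833 and P(E|¬H) = 0.238.
P(E) = 0.833·0.127 + 0.238·0.873 = 0.10579 + 0.20777 = 0.31356.
By Bayes' theorem, P(H|E) = 0.10579 / 0.31356 = 0.3374. Hence P(¬H|E) = 1 − 0.3374 = 0.6626.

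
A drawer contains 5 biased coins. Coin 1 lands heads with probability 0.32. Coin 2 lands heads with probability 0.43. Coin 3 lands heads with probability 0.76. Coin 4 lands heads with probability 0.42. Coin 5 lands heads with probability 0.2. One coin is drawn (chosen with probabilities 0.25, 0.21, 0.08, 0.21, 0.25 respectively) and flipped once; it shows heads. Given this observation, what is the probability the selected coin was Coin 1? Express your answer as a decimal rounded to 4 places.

Posterior probability ≈ 0.2166

P(heads|C1) = 0.32; P(heads|C2) = 0.43; P(heads|C3) = 0.76; P(heads|C4) = 0.42; P(heads|C5) = 0.2.
Prior × likelihood for each source: 0.25·0.32=0.08000, 0.21·0.43=0.09030, 0.08·0.76=0.06080, 0.21·0.42=0.08820, 0.25·0.2=0.05000. Summing gives P(heads) = 0.36930.
P(Coin 1 | heads) = 0.08000 / 0.36930 = 0.2166.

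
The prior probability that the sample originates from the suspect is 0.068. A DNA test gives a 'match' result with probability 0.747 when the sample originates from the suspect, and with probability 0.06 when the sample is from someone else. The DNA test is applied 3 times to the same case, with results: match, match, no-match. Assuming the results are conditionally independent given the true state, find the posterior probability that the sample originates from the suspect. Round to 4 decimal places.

Posterior P(H) ≈ 0.7527

Let H be the event that the sample originates from the suspect; start with P(H) = 0.068. P('match'|H) = 0.747, P('match'|¬H) = 0.06.
Update on result 1 ('match'): P(H) ← 0.747·0.0680 / (0.747·0.0680 + 0.06·0.9320) = 0.050796/0.10672 = 0.4760.
Update on result 2 ('match'): P(H) ← 0.747·0.4760 / (0.747·0.4760 + 0.06·0.5240) = 0.35557/0.38701 = 0.9188.
Update on result 3 ('no-match'): P(H) ← 0.253·0.9188 / (0.253·0.9188 + 0.94·0.0812) = 0.23245/0.30881 = 0.7527.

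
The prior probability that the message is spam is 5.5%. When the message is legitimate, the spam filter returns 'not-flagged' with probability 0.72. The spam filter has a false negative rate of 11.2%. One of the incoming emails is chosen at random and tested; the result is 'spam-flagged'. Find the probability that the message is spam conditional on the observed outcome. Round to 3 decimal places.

P(H | E) ≈ 0.156

Write H for 'the message is spam'. Prior odds H:¬H = 0.055/0.945 = 0.058201. For the 'spam-flagged' outcome, the likelihood ratio is 0.888/0.28 = 3.1714.
Posterior odds = 0.058201 × 3.1714 = 0.18458, so P(H|E) = 0.18458/(1+0.18458) = 0.156.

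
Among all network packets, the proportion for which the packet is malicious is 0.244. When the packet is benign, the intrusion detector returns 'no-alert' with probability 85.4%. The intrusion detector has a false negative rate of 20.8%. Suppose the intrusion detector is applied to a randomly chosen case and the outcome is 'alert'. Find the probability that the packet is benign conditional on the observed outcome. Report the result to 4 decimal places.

P(¬H | E) ≈ 0.3635

Let H be the event that the packet is malicious. P(H) = 0.244, so P(¬H) = 0.756. With E the 'alert' result, P(E|H) = 0.792 and P(E|¬H) = 0.146.
P(E) = 0.792·0.244 + 0.146·0.756 = 0.19325 + 0.11038 = 0.30362.
By Bayes' theorem, P(H|E) = 0.19325 / 0.30362 = 0.6365. Hence P(¬H|E) = 1 − 0.6365 = 0.3635.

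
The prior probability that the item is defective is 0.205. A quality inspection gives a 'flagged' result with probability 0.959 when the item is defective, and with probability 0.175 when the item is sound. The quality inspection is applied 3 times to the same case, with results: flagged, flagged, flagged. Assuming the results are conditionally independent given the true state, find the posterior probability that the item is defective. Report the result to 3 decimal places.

Posterior P(H) ≈ 0.977

With H the event that the item is defective, the joint likelihood of the observed sequence is P(data|H) = 0.959·0.959·0.959 = 0.88197 and P(data|¬H) = 0.175·0.175·0.175 = 0.0053594.
Bayes: P(H|data) = 0.205·0.88197 / (0.205·0.88197 + 0.795·0.0053594) = 0.18080/0.18507 = 0.9770.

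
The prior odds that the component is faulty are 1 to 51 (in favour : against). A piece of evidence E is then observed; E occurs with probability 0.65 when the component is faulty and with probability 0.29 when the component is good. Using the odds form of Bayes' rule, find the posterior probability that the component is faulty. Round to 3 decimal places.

Posterior probability ≈ 0.042

Prior odds = 1/51 = 0.019608. In log-odds, ln(0.019608) = -3.9318.
Add log likelihood ratio: ln(2.2414) = 0.80709.
Posterior log-odds = -3.1247, so posterior odds = exp(-3.1247) = 0.043949. Converting, P(H|E) = 0.043949/1.0439 = 0.042.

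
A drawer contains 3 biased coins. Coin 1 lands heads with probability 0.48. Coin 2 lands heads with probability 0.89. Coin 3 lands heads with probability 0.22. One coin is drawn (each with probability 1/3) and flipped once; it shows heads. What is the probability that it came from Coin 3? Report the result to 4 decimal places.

P(heads|C1) = 0.48; P(heads|C2) = 0.89; P(heads|C3) = 0.22.
Prior × likelihood for each source: 0.333333·0.48=0.1600, 0.333333·0.89=0.2967, 0.333333·0.22=0.07333. Summing gives P(heads) = 0.53000.
P(Coin 3 | heads) = 0.07333 / 0.53000 = 0.1384.

Posterior probability ≈ 0.1384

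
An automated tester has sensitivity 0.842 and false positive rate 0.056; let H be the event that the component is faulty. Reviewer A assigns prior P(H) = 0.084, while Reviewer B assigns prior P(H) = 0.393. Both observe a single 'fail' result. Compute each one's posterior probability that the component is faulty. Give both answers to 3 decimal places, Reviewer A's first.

Reviewer A: 0.580; Reviewer B: 0.907

P('+'|H) = 0.842, P('+'|¬H) = 0.056.
Reviewer A: numerator 0.842·0.084 = 0.070728; evidence = 0.070728+0.056·0.916 = 0.12202; posterior = 0.580.
Reviewer B: numerator 0.842·0.393 = 0.33091; evidence = 0.33091+0.056·0.607 = 0.36490; posterior = 0.907.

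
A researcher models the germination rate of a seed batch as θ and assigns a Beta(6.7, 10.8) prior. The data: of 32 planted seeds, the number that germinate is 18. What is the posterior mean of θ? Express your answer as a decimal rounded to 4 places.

The binomial likelihood is conjugate to the Beta prior: with 18 successes and 14 failures, the posterior is Beta(6.7+18, 10.8+14) = Beta(24.7, 24.8).
Posterior mean = α/(α+β) = 24.7/49.5 = 0.4990.

Posterior mean ≈ 0.4990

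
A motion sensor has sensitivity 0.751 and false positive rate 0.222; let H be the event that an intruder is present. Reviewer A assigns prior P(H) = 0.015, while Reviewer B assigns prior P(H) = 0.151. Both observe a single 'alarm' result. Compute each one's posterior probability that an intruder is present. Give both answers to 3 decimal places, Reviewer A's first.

Reviewer A: 0.049; Reviewer B: 0.376

The likelihood ratio for an 'alarm' result is 0.751/0.222 = 3.3829.
Reviewer A: prior odds 0.015/0.985 = 0.015228; posterior odds 0.051516; posterior probability 0.049.
Reviewer B: prior odds 0.151/0.849 = 0.17786; posterior odds 0.60167; posterior probability 0.376.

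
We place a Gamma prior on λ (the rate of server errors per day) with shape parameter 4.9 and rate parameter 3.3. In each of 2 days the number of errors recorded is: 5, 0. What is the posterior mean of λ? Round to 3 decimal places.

Posterior mean ≈ 1.868

Total count ∑xᵢ = 5 over n = 2 days.
Gamma is conjugate to the Poisson likelihood: posterior is Gamma(shape = 4.9+5 = 9.9, rate = 3.3+2 = 5.3).
Posterior mean = shape/rate = 9.9/5.3 = 1.868.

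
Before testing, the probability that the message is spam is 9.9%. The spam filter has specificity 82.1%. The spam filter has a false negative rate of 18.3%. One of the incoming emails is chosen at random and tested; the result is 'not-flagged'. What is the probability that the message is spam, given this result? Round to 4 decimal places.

Let H be the event that the message is spam. P(H) = 0.099, so P(¬H) = 0.901. With E the 'not-flagged' result, P(E|H) = 0.183 and P(E|¬H) = 0.821.
P(E) = 0.183·0.099 + 0.821·0.901 = 0.018117 + 0.73972 = 0.75784.
By Bayes' theorem, P(H|E) = 0.018117 / 0.75784 = 0.0239.

P(H | E) ≈ 0.0239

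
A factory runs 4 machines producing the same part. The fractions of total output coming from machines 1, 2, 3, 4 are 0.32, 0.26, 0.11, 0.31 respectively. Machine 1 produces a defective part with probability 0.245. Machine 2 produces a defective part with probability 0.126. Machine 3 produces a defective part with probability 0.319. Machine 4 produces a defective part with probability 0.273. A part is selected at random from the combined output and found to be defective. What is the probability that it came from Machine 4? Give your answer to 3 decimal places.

Posterior probability ≈ 0.367

P(defective|M1) = 0.245; P(defective|M2) = 0.126; P(defective|M3) = 0.319; P(defective|M4) = 0.273.
Prior × likelihood for each source: 0.32·0.245=0.07840, 0.26·0.126=0.03276, 0.11·0.319=0.03509, 0.31·0.273=0.08463. Summing gives P(defective) = 0.23088.
P(Machine 4 | defective) = 0.08463 / 0.23088 = 0.367.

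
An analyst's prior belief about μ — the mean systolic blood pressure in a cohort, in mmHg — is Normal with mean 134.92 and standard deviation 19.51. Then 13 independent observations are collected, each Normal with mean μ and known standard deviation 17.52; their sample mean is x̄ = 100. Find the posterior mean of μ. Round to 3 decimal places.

With known σ, the Normal prior is conjugate. Weight on the data is w = (n/σ²)/(n/σ² + 1/τ₀²) = 0.0423521/(0.0423521+0.00262715) = 0.94159.
Posterior mean = w·x̄ + (1−w)·μ₀ = 0.94159·100 + 0.058408·134.92 = 102.040.

Posterior mean ≈ 102.040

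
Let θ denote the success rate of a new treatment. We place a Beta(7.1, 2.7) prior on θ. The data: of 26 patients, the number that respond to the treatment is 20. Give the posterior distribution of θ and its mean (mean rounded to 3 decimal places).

Observing 20 successes and 6 failures updates Beta(7.1, 2.7) by adding the success and failure counts to the two shape parameters: α = 7.1+20 = 27.1, β = 2.7+6 = 8.7.
Posterior mean = α/(α+β) = 27.1/35.8 = 0.757.

Posterior: Beta(27.1, 8.7); mean ≈ 0.757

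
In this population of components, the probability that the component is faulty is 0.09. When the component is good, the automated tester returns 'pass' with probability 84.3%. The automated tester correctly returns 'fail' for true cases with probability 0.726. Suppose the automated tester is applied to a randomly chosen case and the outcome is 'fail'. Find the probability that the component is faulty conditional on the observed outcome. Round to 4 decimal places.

P(H | E) ≈ 0.3138

Let H be the event that the component is faulty. P(H) = 0.09, so P(¬H) = 0.91. With E the 'fail' result, P(E|H) = 0.726 and P(E|¬H) = 0.157.
P(E) = 0.726·0.09 + 0.157·0.91 = 0.065340 + 0.14287 = 0.20821.
By Bayes' theorem, P(H|E) = 0.065340 / 0.20821 = 0.3138.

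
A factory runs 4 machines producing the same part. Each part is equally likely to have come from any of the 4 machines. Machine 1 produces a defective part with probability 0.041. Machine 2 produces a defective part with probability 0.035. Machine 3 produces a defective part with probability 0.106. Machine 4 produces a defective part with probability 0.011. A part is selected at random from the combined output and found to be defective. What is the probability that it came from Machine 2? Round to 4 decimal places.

P(defective|M1) = 0.041; P(defective|M2) = 0.035; P(defective|M3) = 0.106; P(defective|M4) = 0.011.
Prior × likelihood for each source: 0.25·0.041=0.01025, 0.25·0.035=0.008750, 0.25·0.106=0.02650, 0.25·0.011=0.002750. Summing gives P(defective) = 0.048250.
P(Machine 2 | defective) = 0.008750 / 0.048250 = 0.1813.

Posterior probability ≈ 0.1813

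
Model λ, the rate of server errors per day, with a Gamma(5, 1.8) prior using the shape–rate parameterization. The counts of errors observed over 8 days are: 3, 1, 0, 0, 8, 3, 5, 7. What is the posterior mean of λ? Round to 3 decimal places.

Posterior mean ≈ 3.265

The Poisson likelihood adds the total count to the shape and the number of exposure periods to the rate. Here ∑xᵢ = 27 and n = 8, so shape 5→32 and rate 1.8→9.8.
E[λ | data] = 32/9.8 = 3.265.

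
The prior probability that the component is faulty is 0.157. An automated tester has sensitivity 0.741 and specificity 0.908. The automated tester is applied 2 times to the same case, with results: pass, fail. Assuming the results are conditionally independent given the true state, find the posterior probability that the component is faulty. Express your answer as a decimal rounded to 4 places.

With H the event that the component is faulty, the joint likelihood of the observed sequence is P(data|H) = 0.259·0.741 = 0.19192 and P(data|¬H) = 0.908·0.092 = 0.083536.
Bayes: P(H|data) = 0.157·0.19192 / (0.157·0.19192 + 0.843·0.083536) = 0.030131/0.10055 = 0.2997.

Posterior P(H) ≈ 0.2997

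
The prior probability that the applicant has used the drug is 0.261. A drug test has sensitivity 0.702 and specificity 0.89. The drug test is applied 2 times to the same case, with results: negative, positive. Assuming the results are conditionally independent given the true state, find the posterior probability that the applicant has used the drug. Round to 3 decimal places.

Posterior P(H) ≈ 0.430

Let H be the event that the applicant has used the drug; start with P(H) = 0.261. P('positive'|H) = 0.702, P('positive'|¬H) = 0.11.
Update on result 1 ('negative'): P(H) ← 0.298·0.2610 / (0.298·0.2610 + 0.89·0.7390) = 0.077778/0.73549 = 0.1058.
Update on result 2 ('positive'): P(H) ← 0.702·0.1058 / (0.702·0.1058 + 0.11·0.8942) = 0.074237/0.17260 = 0.4301.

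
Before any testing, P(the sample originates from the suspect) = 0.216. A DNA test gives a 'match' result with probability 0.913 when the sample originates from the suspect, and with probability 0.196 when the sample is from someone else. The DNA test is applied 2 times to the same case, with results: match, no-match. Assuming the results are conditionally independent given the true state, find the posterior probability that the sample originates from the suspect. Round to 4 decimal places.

Let H be the event that the sample originates from the suspect; start with P(H) = 0.216. P('match'|H) = 0.913, P('match'|¬H) = 0.196.
Update on result 1 ('match'): P(H) ← 0.913·0.2160 / (0.913·0.2160 + 0.196·0.7840) = 0.19721/0.35087 = 0.5621.
Update on result 2 ('no-match'): P(H) ← 0.087·0.5621 / (0.087·0.5621 + 0.804·0.4379) = 0.048898/0.40101 = 0.1219.

Posterior P(H) ≈ 0.1219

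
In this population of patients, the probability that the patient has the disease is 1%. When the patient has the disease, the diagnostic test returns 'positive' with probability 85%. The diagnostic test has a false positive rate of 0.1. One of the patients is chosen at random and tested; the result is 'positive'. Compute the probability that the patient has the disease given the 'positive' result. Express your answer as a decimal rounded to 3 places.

P(H | E) ≈ 0.079

Write H for 'the patient has the disease'. Prior odds H:¬H = 0.01/0.99 = 0.010101. For the 'positive' outcome, the likelihood ratio is 0.85/0.1 = 8.5000.
Posterior odds = 0.010101 × 8.5000 = 0.085859, so P(H|E) = 0.085859/(1+0.085859) = 0.079.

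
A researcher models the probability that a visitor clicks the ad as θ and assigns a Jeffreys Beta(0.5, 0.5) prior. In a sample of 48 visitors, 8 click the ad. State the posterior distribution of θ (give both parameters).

Posterior: Beta(8.5, 40.5)

The binomial likelihood is conjugate to the Beta prior: with 8 successes and 40 failures, the posterior is Beta(0.5+8, 0.5+40) = Beta(8.5, 40.5).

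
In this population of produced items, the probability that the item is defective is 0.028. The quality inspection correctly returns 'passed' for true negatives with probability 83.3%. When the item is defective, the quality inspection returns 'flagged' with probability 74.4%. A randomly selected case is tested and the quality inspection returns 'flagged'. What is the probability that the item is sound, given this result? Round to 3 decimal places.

P(¬H | E) ≈ 0.886

Write H for 'the item is defective'. Prior odds H:¬H = 0.028/0.972 = 0.028807. For the 'flagged' outcome, the likelihood ratio is 0.744/0.167 = 4.4551.
Posterior odds = 0.028807 × 4.4551 = 0.12834, so P(H|E) = 0.12834/(1+0.12834) = 0.114. Then P(¬H|E) = 1 − 0.114 = 0.886.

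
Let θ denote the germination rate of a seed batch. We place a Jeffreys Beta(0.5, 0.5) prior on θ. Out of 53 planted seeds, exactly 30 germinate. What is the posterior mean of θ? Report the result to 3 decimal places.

Posterior mean ≈ 0.565

Observing 30 successes and 23 failures updates Beta(0.5, 0.5) by adding the success and failure counts to the two shape parameters: α = 0.5+30 = 30.5, β = 0.5+23 = 23.5.
E[θ | data] = 30.5/(30.5+23.5) = 0.565.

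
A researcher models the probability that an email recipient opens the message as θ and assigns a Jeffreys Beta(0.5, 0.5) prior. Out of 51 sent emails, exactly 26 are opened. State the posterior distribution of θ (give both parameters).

Posterior: Beta(26.5, 25.5)

The binomial likelihood is conjugate to the Beta prior: with 26 successes and 25 failures, the posterior is Beta(0.5+26, 0.5+25) = Beta(26.5, 25.5).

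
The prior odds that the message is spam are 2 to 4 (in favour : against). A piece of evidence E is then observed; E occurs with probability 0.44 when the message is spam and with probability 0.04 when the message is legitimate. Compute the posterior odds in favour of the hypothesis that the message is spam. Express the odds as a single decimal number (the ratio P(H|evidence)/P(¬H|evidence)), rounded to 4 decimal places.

Prior odds = 2/4 = 0.50000. In log-odds, ln(0.50000) = -0.69315.
Add log likelihood ratio: ln(11.000) = 2.3979.
Posterior log-odds = 1.7047, so posterior odds = exp(1.7047) = 5.5000.

Posterior odds ≈ 5.5000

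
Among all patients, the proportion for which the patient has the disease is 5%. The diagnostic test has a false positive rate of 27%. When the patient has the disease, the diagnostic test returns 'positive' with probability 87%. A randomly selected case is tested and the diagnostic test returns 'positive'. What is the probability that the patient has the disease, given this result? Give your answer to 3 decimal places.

Let H be the event that the patient has the disease. P(H) = 0.05, so P(¬H) = 0.95. With E the 'positive' result, P(E|H) = 0.87 and P(E|¬H) = 0.27.
P(E) = 0.87·0.05 + 0.27·0.95 = 0.043500 + 0.25650 = 0.30000.
By Bayes' theorem, P(H|E) = 0.043500 / 0.30000 = 0.145.

P(H | E) ≈ 0.145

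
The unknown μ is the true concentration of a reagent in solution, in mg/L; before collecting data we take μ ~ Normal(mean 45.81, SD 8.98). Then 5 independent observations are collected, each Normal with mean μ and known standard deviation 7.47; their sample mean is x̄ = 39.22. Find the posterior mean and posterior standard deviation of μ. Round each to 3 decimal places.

Prior precision 1/τ₀² = 1/8.98² = 0.0124007; data precision n/σ² = 5/7.47² = 0.0896043.
Posterior precision = 0.0124007 + 0.0896043 = 0.102005, giving posterior SD = 1/√0.102005 = 3.131.
Posterior mean = (0.0124007·45.81 + 0.0896043·39.22) / 0.102005 = 40.021.

Posterior mean ≈ 40.021; posterior SD ≈ 3.131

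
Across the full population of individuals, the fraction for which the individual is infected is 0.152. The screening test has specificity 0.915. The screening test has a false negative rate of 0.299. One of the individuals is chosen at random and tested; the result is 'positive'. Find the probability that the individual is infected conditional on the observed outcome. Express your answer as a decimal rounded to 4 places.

Let H be the event that the individual is infected. P(H) = 0.152, so P(¬H) = 0.848. With E the 'positive' result, P(E|H) = 0.701 and P(E|¬H) = 0.085.
P(E) = 0.701·0.152 + 0.085·0.848 = 0.10655 + 0.072080 = 0.17863.
By Bayes' theorem, P(H|E) = 0.10655 / 0.17863 = 0.5965.

P(H | E) ≈ 0.5965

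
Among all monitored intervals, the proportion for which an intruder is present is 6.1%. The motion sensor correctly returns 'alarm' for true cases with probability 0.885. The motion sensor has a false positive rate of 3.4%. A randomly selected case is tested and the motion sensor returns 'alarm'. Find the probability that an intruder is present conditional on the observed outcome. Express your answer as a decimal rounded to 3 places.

P(H | E) ≈ 0.628

Write H for 'an intruder is present'. Prior odds H:¬H = 0.061/0.939 = 0.064963. For the 'alarm' outcome, the likelihood ratio is 0.885/0.034 = 26.029.
Posterior odds = 0.064963 × 26.029 = 1.6909, so P(H|E) = 1.6909/(1+1.6909) = 0.628.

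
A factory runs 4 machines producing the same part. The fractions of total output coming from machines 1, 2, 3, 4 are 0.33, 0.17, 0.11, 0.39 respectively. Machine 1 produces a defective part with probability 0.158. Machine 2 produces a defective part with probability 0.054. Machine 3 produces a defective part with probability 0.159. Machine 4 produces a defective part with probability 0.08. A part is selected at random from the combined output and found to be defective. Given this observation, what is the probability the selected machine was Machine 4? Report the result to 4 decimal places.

Posterior probability ≈ 0.2836

Tabulate prior·likelihood by source: [1] prior 0.33, lik 0.158, product 0.05214; [2] prior 0.17, lik 0.054, product 0.009180; [3] prior 0.11, lik 0.159, product 0.01749; [4] prior 0.39, lik 0.08, product 0.03120.
Normalizing constant = 0.11001; the posterior for Machine 4 is its product over the sum, 0.03120/0.11001 = 0.2836.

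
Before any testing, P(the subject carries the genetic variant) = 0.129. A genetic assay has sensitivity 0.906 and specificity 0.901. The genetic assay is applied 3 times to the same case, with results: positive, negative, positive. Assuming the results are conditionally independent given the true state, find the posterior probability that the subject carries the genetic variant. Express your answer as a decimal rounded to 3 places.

Posterior P(H) ≈ 0.564

Let H be the event that the subject carries the genetic variant; start with P(H) = 0.129. P('positive'|H) = 0.906, P('positive'|¬H) = 0.099.
Update on result 1 ('positive'): P(H) ← 0.906·0.1290 / (0.906·0.1290 + 0.099·0.8710) = 0.11687/0.20310 = 0.5754.
Update on result 2 ('negative'): P(H) ← 0.094·0.5754 / (0.094·0.5754 + 0.901·0.4246) = 0.054092/0.43662 = 0.1239.
Update on result 3 ('positive'): P(H) ← 0.906·0.1239 / (0.906·0.1239 + 0.099·0.8761) = 0.11224/0.19898 = 0.5641.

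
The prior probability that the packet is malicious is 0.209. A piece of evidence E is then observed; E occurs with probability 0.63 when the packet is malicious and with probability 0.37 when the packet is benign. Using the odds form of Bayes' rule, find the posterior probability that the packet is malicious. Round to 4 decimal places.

Prior odds = 0.209/(1−0.209) = 0.26422. In log-odds, ln(0.26422) = -1.3310.
Add log likelihood ratio: ln(1.7027) = 0.53222.
Posterior log-odds = -0.79875, so posterior odds = exp(-0.79875) = 0.44989. Converting, P(H|E) = 0.44989/1.4499 = 0.3103.

Posterior probability ≈ 0.3103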